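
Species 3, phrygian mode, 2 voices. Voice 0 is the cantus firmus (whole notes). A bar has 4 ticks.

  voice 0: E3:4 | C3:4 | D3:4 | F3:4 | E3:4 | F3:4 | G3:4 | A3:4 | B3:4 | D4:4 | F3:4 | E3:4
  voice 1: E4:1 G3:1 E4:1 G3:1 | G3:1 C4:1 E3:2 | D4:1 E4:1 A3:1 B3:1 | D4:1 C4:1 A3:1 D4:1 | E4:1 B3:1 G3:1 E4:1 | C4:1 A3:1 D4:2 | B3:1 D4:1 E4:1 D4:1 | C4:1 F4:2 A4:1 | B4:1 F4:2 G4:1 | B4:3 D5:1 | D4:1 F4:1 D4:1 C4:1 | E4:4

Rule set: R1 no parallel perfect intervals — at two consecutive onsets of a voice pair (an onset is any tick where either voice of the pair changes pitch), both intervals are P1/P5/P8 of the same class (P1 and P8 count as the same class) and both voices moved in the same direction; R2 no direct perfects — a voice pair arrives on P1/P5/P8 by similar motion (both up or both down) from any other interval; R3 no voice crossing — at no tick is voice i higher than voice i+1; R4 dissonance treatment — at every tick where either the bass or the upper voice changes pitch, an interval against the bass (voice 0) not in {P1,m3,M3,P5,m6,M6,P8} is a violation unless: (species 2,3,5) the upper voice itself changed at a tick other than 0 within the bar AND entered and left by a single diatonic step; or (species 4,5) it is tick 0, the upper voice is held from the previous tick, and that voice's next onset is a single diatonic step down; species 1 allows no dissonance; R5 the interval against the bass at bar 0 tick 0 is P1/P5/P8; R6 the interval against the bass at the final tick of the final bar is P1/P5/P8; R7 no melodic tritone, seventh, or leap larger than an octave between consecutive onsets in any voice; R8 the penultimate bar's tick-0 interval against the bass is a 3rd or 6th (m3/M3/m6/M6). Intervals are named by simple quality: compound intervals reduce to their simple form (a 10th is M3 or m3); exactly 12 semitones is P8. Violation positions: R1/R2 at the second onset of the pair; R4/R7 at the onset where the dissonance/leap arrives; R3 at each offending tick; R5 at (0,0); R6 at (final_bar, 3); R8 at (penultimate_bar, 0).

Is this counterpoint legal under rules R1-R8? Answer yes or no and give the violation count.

bar 0: v0=E3 v1=E4 (P8)
bar 1: v0=C3 v1=G3 (P5)
bar 2: v0=D3 v1=D4 (P8)
bar 3: v0=F3 v1=D4 (M6)
bar 4: v0=E3 v1=E4 (P8)
bar 5: v0=F3 v1=C4 (P5)
bar 6: v0=G3 v1=B3 (M3)
bar 7: v0=A3 v1=C4 (m3)
bar 8: v0=B3 v1=B4 (P8)
bar 9: v0=D4 v1=B4 (M6)
bar 10: v0=F3 v1=D4 (M6)
bar 11: v0=E3 v1=E4 (P8)
  R2 @ bar2.0: C3/E3 M3 -> D3/D4 P8 similar
  R7 @ bar2.0: E3->D4 leap 10st
  R4 @ bar2.1: D3/E4 M2 untreated
  R1 @ bar8.0: A3/A4 P8 -> B3/B4 P8 similar
  R4 @ bar8.1: B3/F4 TT untreated
  R7 @ bar8.1: B4->F4 leap 6st

No (6 violations)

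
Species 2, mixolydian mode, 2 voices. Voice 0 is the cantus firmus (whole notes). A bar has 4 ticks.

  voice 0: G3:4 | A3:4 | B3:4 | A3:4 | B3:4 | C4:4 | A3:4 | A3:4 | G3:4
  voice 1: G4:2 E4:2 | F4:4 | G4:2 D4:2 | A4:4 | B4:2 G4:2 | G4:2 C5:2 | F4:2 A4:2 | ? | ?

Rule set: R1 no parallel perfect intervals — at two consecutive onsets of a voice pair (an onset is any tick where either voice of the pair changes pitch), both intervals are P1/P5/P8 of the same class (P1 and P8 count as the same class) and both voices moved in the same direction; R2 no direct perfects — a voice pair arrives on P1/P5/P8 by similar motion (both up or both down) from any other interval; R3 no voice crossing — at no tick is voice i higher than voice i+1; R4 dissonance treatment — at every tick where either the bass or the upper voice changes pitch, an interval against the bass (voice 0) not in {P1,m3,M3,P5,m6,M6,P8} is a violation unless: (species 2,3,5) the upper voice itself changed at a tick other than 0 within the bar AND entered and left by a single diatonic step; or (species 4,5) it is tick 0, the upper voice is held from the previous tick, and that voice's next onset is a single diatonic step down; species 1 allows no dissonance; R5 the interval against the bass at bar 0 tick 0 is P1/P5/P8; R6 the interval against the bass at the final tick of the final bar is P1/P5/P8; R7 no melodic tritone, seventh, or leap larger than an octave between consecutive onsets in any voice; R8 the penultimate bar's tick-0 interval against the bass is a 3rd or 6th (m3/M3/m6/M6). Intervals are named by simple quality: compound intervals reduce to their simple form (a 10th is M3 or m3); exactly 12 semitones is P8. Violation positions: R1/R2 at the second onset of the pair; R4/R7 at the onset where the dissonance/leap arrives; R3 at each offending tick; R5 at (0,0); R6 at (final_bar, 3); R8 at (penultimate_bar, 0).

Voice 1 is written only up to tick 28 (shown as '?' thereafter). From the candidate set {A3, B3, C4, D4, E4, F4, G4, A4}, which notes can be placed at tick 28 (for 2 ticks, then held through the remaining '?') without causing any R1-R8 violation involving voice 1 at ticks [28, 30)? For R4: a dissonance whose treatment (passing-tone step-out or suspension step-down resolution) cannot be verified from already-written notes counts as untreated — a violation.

A3: violates R8
B3: violates R4,R7,R8
C4: legal
D4: violates R4,R8
E4: violates R8
F4: legal
G4: violates R4,R8
A4: violates R8

{C4, F4}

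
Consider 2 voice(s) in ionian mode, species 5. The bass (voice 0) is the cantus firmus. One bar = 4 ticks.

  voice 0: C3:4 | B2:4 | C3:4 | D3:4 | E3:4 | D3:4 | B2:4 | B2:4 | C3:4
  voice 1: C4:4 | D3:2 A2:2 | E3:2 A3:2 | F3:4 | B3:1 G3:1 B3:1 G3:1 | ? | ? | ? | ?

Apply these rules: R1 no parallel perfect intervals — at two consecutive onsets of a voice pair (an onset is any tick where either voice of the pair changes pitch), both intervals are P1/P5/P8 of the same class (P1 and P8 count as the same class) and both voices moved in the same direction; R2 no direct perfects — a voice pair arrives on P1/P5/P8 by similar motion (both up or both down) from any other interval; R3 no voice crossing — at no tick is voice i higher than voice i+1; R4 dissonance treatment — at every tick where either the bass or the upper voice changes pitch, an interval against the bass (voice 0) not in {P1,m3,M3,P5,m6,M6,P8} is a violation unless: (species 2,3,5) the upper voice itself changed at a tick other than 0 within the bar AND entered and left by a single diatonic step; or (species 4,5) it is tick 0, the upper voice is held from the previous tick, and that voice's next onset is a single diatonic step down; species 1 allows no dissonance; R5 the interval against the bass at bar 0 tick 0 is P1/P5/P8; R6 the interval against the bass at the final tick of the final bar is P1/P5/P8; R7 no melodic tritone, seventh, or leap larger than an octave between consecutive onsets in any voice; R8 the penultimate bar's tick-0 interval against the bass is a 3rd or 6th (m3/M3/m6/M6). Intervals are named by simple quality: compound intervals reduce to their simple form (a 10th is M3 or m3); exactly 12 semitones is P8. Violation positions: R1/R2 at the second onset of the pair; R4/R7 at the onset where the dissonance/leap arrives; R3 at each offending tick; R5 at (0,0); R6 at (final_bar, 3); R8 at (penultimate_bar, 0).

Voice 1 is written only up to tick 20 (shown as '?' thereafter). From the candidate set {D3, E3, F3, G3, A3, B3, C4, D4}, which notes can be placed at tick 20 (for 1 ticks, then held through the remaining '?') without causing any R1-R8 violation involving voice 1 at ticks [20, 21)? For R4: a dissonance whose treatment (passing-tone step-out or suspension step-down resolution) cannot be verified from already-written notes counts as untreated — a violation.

D3: violates R2
E3: violates R4
F3: legal
G3: violates R4
A3: legal
B3: legal
C4: violates R4
D4: legal

{A3, B3, D4, F3}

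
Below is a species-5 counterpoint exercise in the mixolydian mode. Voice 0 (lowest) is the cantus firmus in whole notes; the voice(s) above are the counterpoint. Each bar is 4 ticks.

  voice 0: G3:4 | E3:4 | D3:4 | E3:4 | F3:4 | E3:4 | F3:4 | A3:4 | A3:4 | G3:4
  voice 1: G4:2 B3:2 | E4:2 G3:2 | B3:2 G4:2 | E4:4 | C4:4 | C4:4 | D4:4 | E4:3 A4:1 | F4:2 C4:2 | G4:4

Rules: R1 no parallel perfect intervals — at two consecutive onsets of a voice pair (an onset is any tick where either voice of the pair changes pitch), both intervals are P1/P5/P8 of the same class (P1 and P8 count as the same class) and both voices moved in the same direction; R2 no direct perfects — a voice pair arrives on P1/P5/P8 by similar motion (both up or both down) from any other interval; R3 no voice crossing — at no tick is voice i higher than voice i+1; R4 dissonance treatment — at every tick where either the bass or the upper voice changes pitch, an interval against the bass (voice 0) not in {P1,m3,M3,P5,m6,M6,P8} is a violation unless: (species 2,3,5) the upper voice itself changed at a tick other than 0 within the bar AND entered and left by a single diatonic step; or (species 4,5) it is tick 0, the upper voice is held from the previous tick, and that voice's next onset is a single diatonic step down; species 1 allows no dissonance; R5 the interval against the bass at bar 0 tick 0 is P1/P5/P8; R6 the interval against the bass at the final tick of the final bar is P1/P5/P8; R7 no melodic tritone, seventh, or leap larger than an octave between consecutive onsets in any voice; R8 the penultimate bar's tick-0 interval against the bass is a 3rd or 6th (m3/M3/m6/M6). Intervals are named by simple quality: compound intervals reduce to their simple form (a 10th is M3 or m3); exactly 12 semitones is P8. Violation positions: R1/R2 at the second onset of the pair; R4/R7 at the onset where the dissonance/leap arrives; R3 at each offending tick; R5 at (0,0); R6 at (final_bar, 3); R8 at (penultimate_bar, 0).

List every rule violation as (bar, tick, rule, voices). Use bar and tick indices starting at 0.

(2, 2, R4, (0, 1))
(7, 0, R2, (0, 1))

bar 0: v0=G3 v1=G4 downbeat P8
bar 1: v0=E3 v1=E4 downbeat P8
bar 2: v0=D3 v1=B3 downbeat M6
bar 3: v0=E3 v1=E4 downbeat P8
bar 4: v0=F3 v1=C4 downbeat P5
bar 5: v0=E3 v1=C4 downbeat m6
bar 6: v0=F3 v1=D4 downbeat M6
bar 7: v0=A3 v1=E4 downbeat P5
bar 8: v0=A3 v1=F4 downbeat m6
bar 9: v0=G3 v1=G4 downbeat P8
  -> R4 @ bar 2 tick 2 v(0, 1): D3/G4 P4 untreated
  -> R2 @ bar 7 tick 0 v(0, 1): F3/D4 M6 -> A3/E4 P5 similar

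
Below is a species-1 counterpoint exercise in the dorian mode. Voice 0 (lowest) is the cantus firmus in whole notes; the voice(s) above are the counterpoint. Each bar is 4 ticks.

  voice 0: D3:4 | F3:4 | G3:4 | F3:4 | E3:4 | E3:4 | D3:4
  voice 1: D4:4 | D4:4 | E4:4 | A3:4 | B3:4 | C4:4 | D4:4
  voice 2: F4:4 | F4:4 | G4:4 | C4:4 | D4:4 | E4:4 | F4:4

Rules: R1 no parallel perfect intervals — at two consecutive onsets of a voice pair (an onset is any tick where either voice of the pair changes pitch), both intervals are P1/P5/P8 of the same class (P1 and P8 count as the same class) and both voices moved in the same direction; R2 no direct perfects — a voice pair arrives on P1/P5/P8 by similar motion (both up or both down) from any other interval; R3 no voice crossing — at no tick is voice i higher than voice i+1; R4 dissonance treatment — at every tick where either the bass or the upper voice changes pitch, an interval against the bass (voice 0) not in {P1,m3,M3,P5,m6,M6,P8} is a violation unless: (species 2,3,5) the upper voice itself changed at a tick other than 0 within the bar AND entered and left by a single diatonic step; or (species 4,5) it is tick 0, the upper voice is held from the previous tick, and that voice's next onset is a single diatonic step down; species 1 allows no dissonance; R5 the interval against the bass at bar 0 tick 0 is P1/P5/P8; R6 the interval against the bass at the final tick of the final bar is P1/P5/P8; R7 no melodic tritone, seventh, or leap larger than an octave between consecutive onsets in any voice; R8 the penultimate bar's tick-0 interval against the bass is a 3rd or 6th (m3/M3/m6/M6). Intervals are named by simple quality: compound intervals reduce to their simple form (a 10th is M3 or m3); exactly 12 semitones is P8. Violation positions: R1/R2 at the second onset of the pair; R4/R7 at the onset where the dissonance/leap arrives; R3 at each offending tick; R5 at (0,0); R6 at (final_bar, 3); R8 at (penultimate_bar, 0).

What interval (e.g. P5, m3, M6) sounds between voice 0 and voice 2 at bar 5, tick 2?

voice 0=E3 voice 2=E4 -> P8

P8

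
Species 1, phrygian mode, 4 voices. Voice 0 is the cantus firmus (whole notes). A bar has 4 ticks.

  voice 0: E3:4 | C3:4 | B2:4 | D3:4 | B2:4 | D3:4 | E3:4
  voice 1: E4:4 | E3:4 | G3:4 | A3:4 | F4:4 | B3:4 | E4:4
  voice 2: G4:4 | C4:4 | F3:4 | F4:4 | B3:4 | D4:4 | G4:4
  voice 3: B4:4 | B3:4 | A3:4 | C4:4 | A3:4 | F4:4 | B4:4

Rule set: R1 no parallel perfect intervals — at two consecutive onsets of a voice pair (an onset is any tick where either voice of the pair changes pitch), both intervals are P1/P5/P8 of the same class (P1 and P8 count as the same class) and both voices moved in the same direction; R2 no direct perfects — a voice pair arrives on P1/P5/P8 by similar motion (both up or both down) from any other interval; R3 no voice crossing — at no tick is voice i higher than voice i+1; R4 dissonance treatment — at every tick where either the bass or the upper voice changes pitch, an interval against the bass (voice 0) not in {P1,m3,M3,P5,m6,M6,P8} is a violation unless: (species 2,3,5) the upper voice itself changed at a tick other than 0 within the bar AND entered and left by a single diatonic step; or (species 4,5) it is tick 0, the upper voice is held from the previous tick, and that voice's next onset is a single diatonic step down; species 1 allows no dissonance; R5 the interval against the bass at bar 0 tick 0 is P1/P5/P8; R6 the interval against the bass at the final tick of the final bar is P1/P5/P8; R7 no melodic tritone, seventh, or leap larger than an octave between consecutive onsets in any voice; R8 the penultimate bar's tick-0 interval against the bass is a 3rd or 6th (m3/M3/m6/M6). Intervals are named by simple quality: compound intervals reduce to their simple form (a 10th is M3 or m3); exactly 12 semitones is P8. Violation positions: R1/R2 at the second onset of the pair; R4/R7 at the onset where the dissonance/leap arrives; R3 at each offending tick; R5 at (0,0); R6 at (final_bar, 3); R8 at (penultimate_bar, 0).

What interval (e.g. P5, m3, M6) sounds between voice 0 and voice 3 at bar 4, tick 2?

voice 0=B2 voice 3=A3 -> m7

m7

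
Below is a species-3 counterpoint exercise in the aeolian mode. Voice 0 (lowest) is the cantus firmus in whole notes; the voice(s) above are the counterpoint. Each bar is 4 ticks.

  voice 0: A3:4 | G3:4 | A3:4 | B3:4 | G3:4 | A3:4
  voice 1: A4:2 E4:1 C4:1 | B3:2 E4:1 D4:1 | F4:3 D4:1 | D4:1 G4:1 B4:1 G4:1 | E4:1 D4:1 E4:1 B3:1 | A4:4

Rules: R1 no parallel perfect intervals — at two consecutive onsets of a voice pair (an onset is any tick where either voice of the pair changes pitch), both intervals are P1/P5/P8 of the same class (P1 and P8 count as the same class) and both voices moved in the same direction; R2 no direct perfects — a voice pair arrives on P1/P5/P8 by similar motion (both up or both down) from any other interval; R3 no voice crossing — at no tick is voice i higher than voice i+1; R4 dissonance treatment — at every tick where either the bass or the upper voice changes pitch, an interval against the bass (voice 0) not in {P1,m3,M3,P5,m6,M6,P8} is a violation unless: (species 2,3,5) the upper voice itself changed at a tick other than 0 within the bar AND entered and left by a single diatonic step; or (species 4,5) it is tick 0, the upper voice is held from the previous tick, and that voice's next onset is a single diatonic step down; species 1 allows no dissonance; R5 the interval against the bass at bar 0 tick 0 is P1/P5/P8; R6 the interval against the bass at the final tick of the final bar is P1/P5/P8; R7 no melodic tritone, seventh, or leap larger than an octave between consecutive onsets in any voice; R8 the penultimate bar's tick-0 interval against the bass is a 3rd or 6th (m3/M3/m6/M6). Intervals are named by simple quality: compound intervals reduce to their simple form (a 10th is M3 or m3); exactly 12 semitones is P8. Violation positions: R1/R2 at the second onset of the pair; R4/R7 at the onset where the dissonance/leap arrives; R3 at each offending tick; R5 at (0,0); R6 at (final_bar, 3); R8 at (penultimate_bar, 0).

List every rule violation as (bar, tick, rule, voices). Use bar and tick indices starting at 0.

bar 0: v0=A3 v1=A4 downbeat P8
bar 1: v0=G3 v1=B3 downbeat M3
bar 2: v0=A3 v1=F4 downbeat m6
bar 3: v0=B3 v1=D4 downbeat m3
bar 4: v0=G3 v1=E4 downbeat M6
bar 5: v0=A3 v1=A4 downbeat P8
  -> R4 @ bar 2 tick 3 v(0, 1): A3/D4 P4 untreated
  -> R2 @ bar 5 tick 0 v(0, 1): G3/B3 M3 -> A3/A4 P8 similar
  -> R7 @ bar 5 tick 0 v(1,): B3->A4 leap 10st

(2, 3, R4, (0, 1))
(5, 0, R2, (0, 1))
(5, 0, R7, (1,))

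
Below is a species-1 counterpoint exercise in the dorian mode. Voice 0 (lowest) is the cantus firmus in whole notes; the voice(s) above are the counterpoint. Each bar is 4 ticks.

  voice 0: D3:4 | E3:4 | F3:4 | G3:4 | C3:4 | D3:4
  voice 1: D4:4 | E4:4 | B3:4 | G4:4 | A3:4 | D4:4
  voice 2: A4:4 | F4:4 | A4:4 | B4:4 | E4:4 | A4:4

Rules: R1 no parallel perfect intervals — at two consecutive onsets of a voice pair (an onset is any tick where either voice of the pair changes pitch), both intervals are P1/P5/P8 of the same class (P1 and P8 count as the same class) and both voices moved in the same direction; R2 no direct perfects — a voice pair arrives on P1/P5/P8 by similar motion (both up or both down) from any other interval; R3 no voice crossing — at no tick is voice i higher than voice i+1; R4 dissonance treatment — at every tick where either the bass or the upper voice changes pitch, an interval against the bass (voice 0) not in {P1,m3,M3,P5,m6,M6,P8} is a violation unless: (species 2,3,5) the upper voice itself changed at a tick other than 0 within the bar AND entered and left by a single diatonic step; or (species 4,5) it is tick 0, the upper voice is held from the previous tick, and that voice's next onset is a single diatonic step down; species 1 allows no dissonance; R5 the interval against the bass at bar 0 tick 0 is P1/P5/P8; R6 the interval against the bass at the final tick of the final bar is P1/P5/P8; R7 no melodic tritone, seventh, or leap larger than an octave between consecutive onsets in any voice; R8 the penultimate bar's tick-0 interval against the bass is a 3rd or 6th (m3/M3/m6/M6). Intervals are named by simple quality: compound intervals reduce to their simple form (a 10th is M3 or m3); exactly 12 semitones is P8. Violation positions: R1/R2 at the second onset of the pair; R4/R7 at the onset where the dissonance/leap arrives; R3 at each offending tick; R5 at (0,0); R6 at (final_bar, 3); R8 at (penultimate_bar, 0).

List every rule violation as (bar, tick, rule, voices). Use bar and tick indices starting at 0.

bar 0: v0=D3 v1=D4 v2=A4 downbeat P5
bar 1: v0=E3 v1=E4 v2=F4 downbeat m2
bar 2: v0=F3 v1=B3 v2=A4 downbeat M3
bar 3: v0=G3 v1=G4 v2=B4 downbeat M3
bar 4: v0=C3 v1=A3 v2=E4 downbeat M3
bar 5: v0=D3 v1=D4 v2=A4 downbeat P5
  -> R1 @ bar 1 tick 0 v(0, 1): D3/D4 P8 -> E3/E4 P8 similar
  -> R4 @ bar 1 tick 0 v(0, 2): E3/F4 m2 untreated
  -> R4 @ bar 2 tick 0 v(0, 1): F3/B3 TT untreated
  -> R2 @ bar 3 tick 0 v(0, 1): F3/B3 TT -> G3/G4 P8 similar
  -> R2 @ bar 4 tick 0 v(1, 2): G4/B4 M3 -> A3/E4 P5 similar
  -> R7 @ bar 4 tick 0 v(1,): G4->A3 leap 10st
  -> R1 @ bar 5 tick 0 v(1, 2): A3/E4 P5 -> D4/A4 P5 similar
  -> R2 @ bar 5 tick 0 v(0, 1): C3/A3 M6 -> D3/D4 P8 similar
  -> R2 @ bar 5 tick 0 v(0, 2): C3/E4 M3 -> D3/A4 P5 similar

(1, 0, R1, (0, 1))
(1, 0, R4, (0, 2))
(2, 0, R4, (0, 1))
(3, 0, R2, (0, 1))
(4, 0, R2, (1, 2))
(4, 0, R7, (1,))
(5, 0, R1, (1, 2))
(5, 0, R2, (0, 1))
(5, 0, R2, (0, 2))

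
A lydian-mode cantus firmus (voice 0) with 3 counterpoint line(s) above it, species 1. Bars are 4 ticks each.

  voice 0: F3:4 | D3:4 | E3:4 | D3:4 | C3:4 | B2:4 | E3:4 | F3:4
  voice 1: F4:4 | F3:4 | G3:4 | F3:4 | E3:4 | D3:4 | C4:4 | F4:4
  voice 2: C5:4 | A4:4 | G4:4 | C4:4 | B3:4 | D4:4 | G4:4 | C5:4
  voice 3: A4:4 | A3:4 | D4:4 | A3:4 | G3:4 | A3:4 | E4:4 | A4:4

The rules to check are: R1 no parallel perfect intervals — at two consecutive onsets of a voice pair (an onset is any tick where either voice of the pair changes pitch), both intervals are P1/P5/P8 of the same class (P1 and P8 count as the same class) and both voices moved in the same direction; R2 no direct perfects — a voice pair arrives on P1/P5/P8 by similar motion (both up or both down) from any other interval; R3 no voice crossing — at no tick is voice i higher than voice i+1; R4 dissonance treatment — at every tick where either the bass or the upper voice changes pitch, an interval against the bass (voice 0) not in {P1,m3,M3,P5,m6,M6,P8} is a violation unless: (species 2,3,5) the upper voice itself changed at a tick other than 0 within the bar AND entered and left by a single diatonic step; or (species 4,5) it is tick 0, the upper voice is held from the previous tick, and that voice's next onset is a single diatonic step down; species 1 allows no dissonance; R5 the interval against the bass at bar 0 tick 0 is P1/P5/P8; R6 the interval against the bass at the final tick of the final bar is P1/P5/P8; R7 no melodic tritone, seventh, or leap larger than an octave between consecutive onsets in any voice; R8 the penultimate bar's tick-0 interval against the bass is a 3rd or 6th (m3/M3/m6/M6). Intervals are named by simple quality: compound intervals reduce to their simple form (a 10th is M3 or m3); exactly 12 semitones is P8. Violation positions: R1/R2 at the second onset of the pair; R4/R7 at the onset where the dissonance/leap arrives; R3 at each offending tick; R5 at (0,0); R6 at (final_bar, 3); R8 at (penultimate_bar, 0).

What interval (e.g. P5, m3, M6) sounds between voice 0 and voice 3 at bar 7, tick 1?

voice 0=F3 voice 3=A4 -> M3

M3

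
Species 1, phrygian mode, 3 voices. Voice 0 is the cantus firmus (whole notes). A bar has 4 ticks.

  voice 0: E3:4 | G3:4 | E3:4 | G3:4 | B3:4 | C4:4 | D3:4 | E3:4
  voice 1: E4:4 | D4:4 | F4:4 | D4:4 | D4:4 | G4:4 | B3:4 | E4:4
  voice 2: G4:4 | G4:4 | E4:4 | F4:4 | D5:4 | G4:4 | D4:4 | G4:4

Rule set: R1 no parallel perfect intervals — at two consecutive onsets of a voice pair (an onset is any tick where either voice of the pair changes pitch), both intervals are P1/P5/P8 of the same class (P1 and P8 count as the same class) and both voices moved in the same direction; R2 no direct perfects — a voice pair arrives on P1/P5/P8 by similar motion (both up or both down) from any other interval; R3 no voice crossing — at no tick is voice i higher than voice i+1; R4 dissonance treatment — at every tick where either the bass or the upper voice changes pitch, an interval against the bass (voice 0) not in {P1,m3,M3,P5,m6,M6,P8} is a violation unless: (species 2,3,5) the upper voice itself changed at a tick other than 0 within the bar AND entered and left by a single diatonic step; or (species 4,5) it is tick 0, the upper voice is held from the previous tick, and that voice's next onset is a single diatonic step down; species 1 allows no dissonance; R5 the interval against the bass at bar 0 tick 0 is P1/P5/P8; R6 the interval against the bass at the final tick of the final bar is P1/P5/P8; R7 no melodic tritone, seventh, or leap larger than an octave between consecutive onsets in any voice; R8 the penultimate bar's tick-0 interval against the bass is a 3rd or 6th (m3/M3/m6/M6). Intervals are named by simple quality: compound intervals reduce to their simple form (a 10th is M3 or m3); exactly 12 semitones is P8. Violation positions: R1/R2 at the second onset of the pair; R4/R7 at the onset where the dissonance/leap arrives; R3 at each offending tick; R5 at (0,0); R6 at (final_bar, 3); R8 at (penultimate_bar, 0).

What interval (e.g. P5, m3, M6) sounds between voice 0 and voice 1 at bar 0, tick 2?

P8

voice 0=E3 voice 1=E4 -> P8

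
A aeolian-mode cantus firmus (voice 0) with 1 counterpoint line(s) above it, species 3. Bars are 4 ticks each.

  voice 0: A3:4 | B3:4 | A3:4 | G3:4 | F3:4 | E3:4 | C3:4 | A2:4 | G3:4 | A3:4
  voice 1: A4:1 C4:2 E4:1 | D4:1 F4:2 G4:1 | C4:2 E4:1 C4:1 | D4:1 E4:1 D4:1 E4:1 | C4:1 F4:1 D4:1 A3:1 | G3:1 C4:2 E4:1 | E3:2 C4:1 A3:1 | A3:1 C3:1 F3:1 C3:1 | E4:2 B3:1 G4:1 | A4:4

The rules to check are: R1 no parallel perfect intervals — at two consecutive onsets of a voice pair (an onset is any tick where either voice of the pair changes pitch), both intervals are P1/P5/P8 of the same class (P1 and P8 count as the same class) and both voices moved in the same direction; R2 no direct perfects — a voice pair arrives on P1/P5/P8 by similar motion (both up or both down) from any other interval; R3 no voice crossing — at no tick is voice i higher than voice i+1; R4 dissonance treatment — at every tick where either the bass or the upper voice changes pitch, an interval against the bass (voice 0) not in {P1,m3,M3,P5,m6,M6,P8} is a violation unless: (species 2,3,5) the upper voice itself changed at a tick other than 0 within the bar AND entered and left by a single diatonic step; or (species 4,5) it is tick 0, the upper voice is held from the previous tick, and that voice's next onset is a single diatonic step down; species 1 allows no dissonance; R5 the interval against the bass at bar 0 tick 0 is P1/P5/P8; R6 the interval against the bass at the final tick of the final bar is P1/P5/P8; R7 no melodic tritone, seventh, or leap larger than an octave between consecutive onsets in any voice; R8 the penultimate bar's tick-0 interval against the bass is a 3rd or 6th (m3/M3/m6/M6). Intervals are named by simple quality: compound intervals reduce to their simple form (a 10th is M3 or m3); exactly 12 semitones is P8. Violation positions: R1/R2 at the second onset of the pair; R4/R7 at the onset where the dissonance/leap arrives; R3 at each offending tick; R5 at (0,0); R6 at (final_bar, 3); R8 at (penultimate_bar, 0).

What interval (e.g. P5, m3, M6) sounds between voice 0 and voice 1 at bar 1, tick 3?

m6

voice 0=B3 voice 1=G4 -> m6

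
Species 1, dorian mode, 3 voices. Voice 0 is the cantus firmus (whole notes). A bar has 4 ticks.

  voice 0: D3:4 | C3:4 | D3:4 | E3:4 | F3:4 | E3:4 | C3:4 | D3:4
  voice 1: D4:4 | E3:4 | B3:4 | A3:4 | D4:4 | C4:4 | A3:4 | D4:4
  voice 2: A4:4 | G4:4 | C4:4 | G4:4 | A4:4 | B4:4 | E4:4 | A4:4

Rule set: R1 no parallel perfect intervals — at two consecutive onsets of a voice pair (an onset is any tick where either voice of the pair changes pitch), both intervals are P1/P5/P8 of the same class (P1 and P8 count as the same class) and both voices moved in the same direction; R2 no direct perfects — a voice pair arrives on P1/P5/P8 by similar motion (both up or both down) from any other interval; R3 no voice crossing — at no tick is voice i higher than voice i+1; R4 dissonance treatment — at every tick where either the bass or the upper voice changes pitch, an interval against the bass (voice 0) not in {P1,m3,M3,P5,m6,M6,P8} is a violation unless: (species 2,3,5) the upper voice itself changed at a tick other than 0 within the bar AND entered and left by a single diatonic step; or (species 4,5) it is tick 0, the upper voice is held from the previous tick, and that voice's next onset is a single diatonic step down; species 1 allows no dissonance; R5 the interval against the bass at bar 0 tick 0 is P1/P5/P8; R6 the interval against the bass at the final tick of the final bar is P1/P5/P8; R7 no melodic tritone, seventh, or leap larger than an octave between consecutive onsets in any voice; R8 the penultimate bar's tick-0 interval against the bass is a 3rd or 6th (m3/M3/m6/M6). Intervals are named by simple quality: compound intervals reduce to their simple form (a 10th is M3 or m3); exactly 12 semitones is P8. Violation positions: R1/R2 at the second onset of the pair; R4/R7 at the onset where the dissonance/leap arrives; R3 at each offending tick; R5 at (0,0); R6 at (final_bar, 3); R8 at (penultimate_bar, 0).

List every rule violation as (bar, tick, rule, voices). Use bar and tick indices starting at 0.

bar 0: v0=D3 v1=D4 v2=A4 downbeat P5
bar 1: v0=C3 v1=E3 v2=G4 downbeat P5
bar 2: v0=D3 v1=B3 v2=C4 downbeat m7
bar 3: v0=E3 v1=A3 v2=G4 downbeat m3
bar 4: v0=F3 v1=D4 v2=A4 downbeat M3
bar 5: v0=E3 v1=C4 v2=B4 downbeat P5
bar 6: v0=C3 v1=A3 v2=E4 downbeat M3
bar 7: v0=D3 v1=D4 v2=A4 downbeat P5
  -> R1 @ bar 1 tick 0 v(0, 2): D3/A4 P5 -> C3/G4 P5 similar
  -> R7 @ bar 1 tick 0 v(1,): D4->E3 leap 10st
  -> R4 @ bar 2 tick 0 v(0, 2): D3/C4 m7 untreated
  -> R4 @ bar 3 tick 0 v(0, 1): E3/A3 P4 untreated
  -> R2 @ bar 4 tick 0 v(1, 2): A3/G4 m7 -> D4/A4 P5 similar
  -> R2 @ bar 6 tick 0 v(1, 2): C4/B4 M7 -> A3/E4 P5 similar
  -> R1 @ bar 7 tick 0 v(1, 2): A3/E4 P5 -> D4/A4 P5 similar
  -> R2 @ bar 7 tick 0 v(0, 1): C3/A3 M6 -> D3/D4 P8 similar
  -> R2 @ bar 7 tick 0 v(0, 2): C3/E4 M3 -> D3/A4 P5 similar

(1, 0, R1, (0, 2))
(1, 0, R7, (1,))
(2, 0, R4, (0, 2))
(3, 0, R4, (0, 1))
(4, 0, R2, (1, 2))
(6, 0, R2, (1, 2))
(7, 0, R1, (1, 2))
(7, 0, R2, (0, 1))
(7, 0, R2, (0, 2))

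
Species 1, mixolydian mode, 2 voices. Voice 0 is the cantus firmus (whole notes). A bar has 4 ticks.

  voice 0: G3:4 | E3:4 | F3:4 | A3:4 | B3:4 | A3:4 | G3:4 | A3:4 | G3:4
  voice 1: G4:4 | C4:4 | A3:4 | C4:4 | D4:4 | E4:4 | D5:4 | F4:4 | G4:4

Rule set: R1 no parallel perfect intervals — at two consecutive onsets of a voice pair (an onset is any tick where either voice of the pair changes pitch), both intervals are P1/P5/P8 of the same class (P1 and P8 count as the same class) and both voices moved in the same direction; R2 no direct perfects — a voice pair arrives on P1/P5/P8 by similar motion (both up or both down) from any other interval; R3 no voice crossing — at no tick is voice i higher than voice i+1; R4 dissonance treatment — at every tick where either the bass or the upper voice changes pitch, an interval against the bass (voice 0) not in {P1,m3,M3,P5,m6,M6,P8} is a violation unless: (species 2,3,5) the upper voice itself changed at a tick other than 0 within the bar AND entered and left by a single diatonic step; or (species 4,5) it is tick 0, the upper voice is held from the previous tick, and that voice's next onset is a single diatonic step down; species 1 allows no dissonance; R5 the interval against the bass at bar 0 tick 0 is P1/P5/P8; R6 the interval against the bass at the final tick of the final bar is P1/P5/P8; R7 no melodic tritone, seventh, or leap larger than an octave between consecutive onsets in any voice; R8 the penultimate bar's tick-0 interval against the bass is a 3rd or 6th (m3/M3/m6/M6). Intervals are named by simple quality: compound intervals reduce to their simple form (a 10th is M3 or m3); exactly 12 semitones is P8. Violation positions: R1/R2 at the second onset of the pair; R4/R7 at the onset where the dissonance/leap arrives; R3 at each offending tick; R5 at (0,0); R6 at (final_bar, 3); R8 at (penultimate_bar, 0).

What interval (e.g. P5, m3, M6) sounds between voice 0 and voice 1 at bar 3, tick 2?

voice 0=A3 voice 1=C4 -> m3

m3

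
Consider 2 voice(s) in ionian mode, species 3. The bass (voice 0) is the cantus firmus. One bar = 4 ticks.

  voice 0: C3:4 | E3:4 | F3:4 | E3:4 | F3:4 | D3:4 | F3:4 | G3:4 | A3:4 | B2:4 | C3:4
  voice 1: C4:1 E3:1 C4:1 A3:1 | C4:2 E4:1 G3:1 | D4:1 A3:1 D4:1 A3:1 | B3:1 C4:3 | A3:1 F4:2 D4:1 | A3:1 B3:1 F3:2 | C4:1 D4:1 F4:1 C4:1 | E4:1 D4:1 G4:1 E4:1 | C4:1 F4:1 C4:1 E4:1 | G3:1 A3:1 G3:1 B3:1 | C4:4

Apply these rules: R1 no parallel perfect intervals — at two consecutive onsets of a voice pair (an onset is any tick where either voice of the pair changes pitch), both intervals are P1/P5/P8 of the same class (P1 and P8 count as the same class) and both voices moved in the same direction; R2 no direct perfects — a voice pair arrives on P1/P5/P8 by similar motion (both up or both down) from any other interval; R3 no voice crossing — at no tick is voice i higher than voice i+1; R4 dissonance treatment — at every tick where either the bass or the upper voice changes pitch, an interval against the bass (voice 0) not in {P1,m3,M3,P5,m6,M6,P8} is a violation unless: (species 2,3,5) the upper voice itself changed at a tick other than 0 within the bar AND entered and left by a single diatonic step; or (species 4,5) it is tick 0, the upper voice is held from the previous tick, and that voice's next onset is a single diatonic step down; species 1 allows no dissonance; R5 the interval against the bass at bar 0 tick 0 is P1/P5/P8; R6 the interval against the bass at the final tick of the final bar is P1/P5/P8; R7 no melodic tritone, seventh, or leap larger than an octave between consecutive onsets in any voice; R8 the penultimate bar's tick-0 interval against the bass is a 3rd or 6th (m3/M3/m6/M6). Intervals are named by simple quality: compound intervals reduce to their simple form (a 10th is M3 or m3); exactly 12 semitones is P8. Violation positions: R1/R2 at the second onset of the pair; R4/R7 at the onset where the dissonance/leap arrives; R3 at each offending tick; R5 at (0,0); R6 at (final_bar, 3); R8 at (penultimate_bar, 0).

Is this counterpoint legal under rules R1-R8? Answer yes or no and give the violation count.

No (5 violations)

bar 0: v0=C3 v1=C4 (P8)
bar 1: v0=E3 v1=C4 (m6)
bar 2: v0=F3 v1=D4 (M6)
bar 3: v0=E3 v1=B3 (P5)
bar 4: v0=F3 v1=A3 (M3)
bar 5: v0=D3 v1=A3 (P5)
bar 6: v0=F3 v1=C4 (P5)
bar 7: v0=G3 v1=E4 (M6)
bar 8: v0=A3 v1=C4 (m3)
bar 9: v0=B2 v1=G3 (m6)
bar 10: v0=C3 v1=C4 (P8)
  R2 @ bar5.0: F3/D4 M6 -> D3/A3 P5 similar
  R7 @ bar5.2: B3->F3 leap 6st
  R2 @ bar6.0: D3/F3 m3 -> F3/C4 P5 similar
  R7 @ bar9.0: A3->B2 leap 10st
  R1 @ bar10.0: B2/B3 P8 -> C3/C4 P8 similar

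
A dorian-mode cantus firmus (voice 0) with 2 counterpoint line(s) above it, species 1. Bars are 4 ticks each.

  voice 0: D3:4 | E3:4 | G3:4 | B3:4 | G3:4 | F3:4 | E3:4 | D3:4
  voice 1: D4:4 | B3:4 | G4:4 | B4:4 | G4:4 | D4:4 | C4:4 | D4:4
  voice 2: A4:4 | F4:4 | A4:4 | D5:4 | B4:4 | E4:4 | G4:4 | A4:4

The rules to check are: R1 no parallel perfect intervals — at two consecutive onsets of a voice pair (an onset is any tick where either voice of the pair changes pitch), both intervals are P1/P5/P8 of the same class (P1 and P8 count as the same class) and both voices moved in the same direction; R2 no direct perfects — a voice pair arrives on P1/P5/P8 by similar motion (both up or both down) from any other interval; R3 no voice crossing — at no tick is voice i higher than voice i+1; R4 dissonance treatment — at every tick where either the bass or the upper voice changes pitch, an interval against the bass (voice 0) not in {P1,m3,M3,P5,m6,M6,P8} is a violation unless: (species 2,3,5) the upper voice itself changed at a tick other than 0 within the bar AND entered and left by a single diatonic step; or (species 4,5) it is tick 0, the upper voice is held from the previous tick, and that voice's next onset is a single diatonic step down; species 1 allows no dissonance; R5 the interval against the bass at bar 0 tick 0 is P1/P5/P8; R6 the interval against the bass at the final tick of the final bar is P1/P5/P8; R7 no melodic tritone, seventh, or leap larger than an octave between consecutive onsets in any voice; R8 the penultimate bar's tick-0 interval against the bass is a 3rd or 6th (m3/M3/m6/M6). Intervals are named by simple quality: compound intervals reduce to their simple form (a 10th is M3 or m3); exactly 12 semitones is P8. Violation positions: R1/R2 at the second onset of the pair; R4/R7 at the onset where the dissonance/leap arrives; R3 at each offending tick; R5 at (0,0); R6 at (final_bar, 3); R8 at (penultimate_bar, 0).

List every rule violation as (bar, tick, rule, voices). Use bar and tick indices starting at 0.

bar 0: v0=D3 v1=D4 v2=A4 downbeat P5
bar 1: v0=E3 v1=B3 v2=F4 downbeat m2
bar 2: v0=G3 v1=G4 v2=A4 downbeat M2
bar 3: v0=B3 v1=B4 v2=D5 downbeat m3
bar 4: v0=G3 v1=G4 v2=B4 downbeat M3
bar 5: v0=F3 v1=D4 v2=E4 downbeat M7
bar 6: v0=E3 v1=C4 v2=G4 downbeat m3
bar 7: v0=D3 v1=D4 v2=A4 downbeat P5
  -> R4 @ bar 1 tick 0 v(0, 2): E3/F4 m2 untreated
  -> R2 @ bar 2 tick 0 v(0, 1): E3/B3 P5 -> G3/G4 P8 similar
  -> R4 @ bar 2 tick 0 v(0, 2): G3/A4 M2 untreated
  -> R1 @ bar 3 tick 0 v(0, 1): G3/G4 P8 -> B3/B4 P8 similar
  -> R1 @ bar 4 tick 0 v(0, 1): B3/B4 P8 -> G3/G4 P8 similar
  -> R4 @ bar 5 tick 0 v(0, 2): F3/E4 M7 untreated
  -> R1 @ bar 7 tick 0 v(1, 2): C4/G4 P5 -> D4/A4 P5 similar

(1, 0, R4, (0, 2))
(2, 0, R2, (0, 1))
(2, 0, R4, (0, 2))
(3, 0, R1, (0, 1))
(4, 0, R1, (0, 1))
(5, 0, R4, (0, 2))
(7, 0, R1, (1, 2))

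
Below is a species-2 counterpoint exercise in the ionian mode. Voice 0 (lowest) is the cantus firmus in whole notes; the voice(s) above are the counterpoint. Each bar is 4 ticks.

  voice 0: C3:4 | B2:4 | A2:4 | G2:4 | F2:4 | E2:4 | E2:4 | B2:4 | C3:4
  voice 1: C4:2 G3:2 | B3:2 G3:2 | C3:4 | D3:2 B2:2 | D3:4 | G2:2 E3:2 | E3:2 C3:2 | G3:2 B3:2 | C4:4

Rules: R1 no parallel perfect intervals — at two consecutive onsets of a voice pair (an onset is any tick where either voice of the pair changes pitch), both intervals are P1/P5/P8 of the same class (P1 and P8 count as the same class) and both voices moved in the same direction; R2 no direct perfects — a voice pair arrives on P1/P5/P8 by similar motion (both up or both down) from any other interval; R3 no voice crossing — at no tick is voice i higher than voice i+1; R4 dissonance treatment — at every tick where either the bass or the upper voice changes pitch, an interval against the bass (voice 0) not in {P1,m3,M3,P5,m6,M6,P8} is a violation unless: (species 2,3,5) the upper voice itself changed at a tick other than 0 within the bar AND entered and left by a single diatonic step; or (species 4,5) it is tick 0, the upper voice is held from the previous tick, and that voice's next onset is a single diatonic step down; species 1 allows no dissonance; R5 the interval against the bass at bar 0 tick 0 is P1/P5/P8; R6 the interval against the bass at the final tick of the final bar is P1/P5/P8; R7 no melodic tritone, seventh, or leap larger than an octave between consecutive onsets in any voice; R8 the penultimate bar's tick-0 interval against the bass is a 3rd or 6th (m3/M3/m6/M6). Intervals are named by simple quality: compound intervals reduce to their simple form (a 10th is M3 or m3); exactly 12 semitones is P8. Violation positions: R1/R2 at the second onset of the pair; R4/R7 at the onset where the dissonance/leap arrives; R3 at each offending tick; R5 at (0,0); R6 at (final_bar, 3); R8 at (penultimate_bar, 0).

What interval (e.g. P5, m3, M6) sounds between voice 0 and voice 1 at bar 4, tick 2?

M6

voice 0=F2 voice 1=D3 -> M6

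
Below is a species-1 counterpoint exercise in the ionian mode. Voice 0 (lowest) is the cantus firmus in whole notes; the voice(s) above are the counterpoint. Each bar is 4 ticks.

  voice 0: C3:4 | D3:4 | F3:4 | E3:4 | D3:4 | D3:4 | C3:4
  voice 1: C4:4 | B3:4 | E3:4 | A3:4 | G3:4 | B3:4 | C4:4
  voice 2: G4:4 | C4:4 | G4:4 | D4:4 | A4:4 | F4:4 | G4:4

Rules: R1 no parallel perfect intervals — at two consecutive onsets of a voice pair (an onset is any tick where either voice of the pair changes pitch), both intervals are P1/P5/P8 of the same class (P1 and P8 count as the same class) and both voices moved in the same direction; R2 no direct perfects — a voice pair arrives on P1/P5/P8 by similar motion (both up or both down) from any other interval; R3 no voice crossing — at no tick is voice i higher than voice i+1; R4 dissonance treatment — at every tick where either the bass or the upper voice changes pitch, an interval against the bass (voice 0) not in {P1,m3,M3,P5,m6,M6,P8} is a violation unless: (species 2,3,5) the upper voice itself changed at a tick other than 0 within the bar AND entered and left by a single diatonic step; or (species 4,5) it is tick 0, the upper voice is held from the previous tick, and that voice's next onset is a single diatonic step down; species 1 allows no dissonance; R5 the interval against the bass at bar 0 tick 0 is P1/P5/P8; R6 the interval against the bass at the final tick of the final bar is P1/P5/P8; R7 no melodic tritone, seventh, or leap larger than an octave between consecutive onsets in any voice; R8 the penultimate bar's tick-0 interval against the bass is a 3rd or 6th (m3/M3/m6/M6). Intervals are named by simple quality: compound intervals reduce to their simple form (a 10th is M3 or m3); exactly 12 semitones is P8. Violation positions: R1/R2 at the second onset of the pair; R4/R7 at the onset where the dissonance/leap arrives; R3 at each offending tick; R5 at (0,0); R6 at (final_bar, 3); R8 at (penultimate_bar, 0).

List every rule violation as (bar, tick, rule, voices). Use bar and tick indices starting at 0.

bar 0: v0=C3 v1=C4 v2=G4 downbeat P5
bar 1: v0=D3 v1=B3 v2=C4 downbeat m7
bar 2: v0=F3 v1=E3 v2=G4 downbeat M2
bar 3: v0=E3 v1=A3 v2=D4 downbeat m7
bar 4: v0=D3 v1=G3 v2=A4 downbeat P5
bar 5: v0=D3 v1=B3 v2=F4 downbeat m3
bar 6: v0=C3 v1=C4 v2=G4 downbeat P5
  -> R4 @ bar 1 tick 0 v(0, 2): D3/C4 m7 untreated
  -> R3 @ bar 2 tick 0 v(0, 1): F3 above E3
  -> R4 @ bar 2 tick 0 v(0, 1): F3/E3 m2 untreated
  -> R4 @ bar 2 tick 0 v(0, 2): F3/G4 M2 untreated
  -> R3 @ bar 2 tick 1 v(0, 1): F3 above E3
  -> R3 @ bar 2 tick 2 v(0, 1): F3 above E3
  -> R3 @ bar 2 tick 3 v(0, 1): F3 above E3
  -> R4 @ bar 3 tick 0 v(0, 1): E3/A3 P4 untreated
  -> R4 @ bar 3 tick 0 v(0, 2): E3/D4 m7 untreated
  -> R4 @ bar 4 tick 0 v(0, 1): D3/G3 P4 untreated
  -> R2 @ bar 6 tick 0 v(1, 2): B3/F4 TT -> C4/G4 P5 similar

(1, 0, R4, (0, 2))
(2, 0, R3, (0, 1))
(2, 0, R4, (0, 1))
(2, 0, R4, (0, 2))
(2, 1, R3, (0, 1))
(2, 2, R3, (0, 1))
(2, 3, R3, (0, 1))
(3, 0, R4, (0, 1))
(3, 0, R4, (0, 2))
(4, 0, R4, (0, 1))
(6, 0, R2, (1, 2))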